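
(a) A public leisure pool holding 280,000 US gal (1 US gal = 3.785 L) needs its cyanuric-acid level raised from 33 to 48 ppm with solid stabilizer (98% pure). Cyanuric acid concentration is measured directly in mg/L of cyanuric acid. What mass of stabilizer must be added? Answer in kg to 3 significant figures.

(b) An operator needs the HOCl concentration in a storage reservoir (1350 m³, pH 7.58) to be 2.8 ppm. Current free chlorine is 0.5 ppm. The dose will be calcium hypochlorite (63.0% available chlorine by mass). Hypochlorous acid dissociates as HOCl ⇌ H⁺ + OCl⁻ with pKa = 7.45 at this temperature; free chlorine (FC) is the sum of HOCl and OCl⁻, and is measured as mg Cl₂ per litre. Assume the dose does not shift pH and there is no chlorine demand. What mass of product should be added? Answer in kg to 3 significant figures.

(a) Volume: 280,000 US gal × 3.785 L/gal = 1,059,800 L.
(a) CYA to add: (48 − 33) = 15 mg/L × 1,059,800 L = 15,900 g cyanuric acid.
(a) At 98% purity: 15,900 / 0.98 = 16,220 g product.

(b) Volume: 1350 m³ = 1,350,000 L.
(b) [OCl⁻]/[HOCl] = 10^(pH − pKa) = 10^(7.58 − 7.45) = 1.349; fraction as HOCl = 1/(1 + 1.349) = 0.4257.
(b) Free chlorine required for 2.8 ppm HOCl: 2.8 / 0.4257 = 6.577 ppm.
(b) FC to add: 6.577 − 0.5 = 6.077 mg/L as Cl₂.
(b) Cl₂ equivalent: 6.077 mg/L × 1,350,000 L = 8204 g.
(b) Product at 63.0% available Cl: 8204 / 0.63 = 13,020 g.

(a) 16.2 kg; (b) 13.0 kg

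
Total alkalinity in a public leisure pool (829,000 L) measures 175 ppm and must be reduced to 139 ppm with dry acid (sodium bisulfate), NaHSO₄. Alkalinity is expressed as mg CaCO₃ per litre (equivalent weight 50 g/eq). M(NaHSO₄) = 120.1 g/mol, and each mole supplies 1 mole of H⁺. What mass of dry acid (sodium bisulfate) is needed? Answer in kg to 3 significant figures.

Alkalinity to neutralize: (175 − 139) = 36 mg/L as CaCO₃ × 829,000 L = 29,840 g as CaCO₃.
Equivalents of H⁺ required: 29,840 ÷ 50 g/eq = 596.9 eq = 596.9 mol NaHSO₄.
Mass of NaHSO₄: 596.9 × 120.1 = 71,690 g.

71.7 kg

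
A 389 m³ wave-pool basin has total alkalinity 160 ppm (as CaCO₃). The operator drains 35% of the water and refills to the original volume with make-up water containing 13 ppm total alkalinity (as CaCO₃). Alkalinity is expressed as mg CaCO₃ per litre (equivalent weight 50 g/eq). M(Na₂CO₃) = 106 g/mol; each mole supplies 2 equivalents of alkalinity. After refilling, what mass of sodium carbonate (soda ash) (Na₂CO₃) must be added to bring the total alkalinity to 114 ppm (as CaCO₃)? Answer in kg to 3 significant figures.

2.25 kg

Volume: 389 m³ = 389,000 L.
After draining 35% and refilling: 160 × 0.65 + 13 × 0.35 = 108.55 ppm.
Deficit to target: 114 − 108.55 = 5.45 mg/L.
As CaCO₃: 5.45 mg/L × 389,000 L = 2120 g; ÷ 50 g/eq ÷ 2 = 21.2 mol Na₂CO₃.
Mass: 21.2 × 106 = 2247 g.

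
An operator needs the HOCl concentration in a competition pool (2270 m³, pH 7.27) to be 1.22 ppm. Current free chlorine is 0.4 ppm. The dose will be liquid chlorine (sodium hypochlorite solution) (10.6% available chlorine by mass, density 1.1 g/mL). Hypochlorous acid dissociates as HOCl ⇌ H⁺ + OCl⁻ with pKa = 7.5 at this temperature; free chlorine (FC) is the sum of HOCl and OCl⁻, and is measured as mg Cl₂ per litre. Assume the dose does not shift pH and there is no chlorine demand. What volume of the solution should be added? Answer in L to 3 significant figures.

Volume: 2270 m³ = 2,270,000 L.
[OCl⁻]/[HOCl] = 10^(pH − pKa) = 10^(7.27 − 7.5) = 0.5888; fraction as HOCl = 1/(1 + 0.5888) = 0.6294.
Free chlorine required for 1.22 ppm HOCl: 1.22 / 0.6294 = 1.938 ppm.
FC to add: 1.938 − 0.4 = 1.538 mg/L as Cl₂.
Cl₂ equivalent: 1.538 mg/L × 2,270,000 L = 3492 g.
Product at 10.6% available Cl: 3492 / 0.106 = 32,940 g.
Volume: 32,940 g ÷ 1.1 g/mL = 29,950 mL.

29.9 L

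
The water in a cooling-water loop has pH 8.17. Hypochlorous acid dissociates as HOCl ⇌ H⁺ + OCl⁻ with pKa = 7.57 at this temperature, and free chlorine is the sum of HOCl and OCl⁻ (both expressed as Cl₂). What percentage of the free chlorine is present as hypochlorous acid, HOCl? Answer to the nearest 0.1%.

20.1%

[OCl⁻]/[HOCl] = 10^(pH − pKa) = 10^(8.17 − 7.57) = 10^0.60 = 3.981.
Fraction as HOCl = 1 / (1 + 3.981) = 0.2008.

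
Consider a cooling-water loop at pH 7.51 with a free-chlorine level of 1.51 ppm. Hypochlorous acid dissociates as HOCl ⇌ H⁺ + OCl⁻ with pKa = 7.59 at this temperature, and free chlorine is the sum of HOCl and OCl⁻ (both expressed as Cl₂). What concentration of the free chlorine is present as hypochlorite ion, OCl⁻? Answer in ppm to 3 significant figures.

0.686 ppm

[OCl⁻]/[HOCl] = 10^(pH − pKa) = 10^(7.51 − 7.59) = 10^-0.08 = 0.8318.
Fraction as HOCl = 1 / (1 + 0.8318) = 0.5459.
OCl⁻ = (1 − 0.5459) × 1.51 ppm = 0.6857 ppm.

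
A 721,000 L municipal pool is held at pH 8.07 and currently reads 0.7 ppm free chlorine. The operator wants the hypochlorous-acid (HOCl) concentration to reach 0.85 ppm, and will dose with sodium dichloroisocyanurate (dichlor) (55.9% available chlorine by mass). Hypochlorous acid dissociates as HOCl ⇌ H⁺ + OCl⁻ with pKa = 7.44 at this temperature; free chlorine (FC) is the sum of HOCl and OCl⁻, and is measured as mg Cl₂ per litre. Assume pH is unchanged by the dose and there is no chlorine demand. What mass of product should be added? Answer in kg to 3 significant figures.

[OCl⁻]/[HOCl] = 10^(pH − pKa) = 10^(8.07 − 7.44) = 4.266; fraction as HOCl = 1/(1 + 4.266) = 0.1899.
Free chlorine required for 0.85 ppm HOCl: 0.85 / 0.1899 = 4.476 ppm.
FC to add: 4.476 − 0.7 = 3.776 mg/L as Cl₂.
Cl₂ equivalent: 3.776 mg/L × 721,000 L = 2722 g.
Product at 55.9% available Cl: 2722 / 0.559 = 4870 g.

4.87 kg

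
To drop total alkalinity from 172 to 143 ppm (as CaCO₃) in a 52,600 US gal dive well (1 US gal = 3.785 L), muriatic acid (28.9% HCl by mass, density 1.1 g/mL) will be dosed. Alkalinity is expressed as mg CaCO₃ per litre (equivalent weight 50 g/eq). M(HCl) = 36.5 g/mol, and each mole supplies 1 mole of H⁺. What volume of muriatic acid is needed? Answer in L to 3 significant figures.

Volume: 52,600 US gal × 3.785 L/gal = 199,091 L.
Alkalinity to neutralize: (172 − 143) = 29 mg/L as CaCO₃ × 199,091 L = 5774 g as CaCO₃.
Equivalents of H⁺ required: 5774 ÷ 50 g/eq = 115.5 eq = 115.5 mol HCl.
Mass of HCl: 115.5 × 36.5 = 4215 g.
Mass of 28.9% solution: 4215 / 0.289 = 14,580 g.
Volume: 14,580 g ÷ 1.1 g/mL = 13,260 mL.

13.3 L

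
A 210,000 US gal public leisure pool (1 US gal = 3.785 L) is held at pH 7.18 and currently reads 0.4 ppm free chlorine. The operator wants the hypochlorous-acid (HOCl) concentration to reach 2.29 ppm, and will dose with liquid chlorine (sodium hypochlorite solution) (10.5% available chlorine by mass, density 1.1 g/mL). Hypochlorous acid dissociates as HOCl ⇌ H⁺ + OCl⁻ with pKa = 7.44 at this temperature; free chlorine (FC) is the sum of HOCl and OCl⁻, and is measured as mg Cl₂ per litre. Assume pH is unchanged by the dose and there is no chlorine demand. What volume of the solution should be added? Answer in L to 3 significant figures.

21.7 L

Volume: 210,000 US gal × 3.785 L/gal = 794,850 L.
[OCl⁻]/[HOCl] = 10^(pH − pKa) = 10^(7.18 − 7.44) = 0.5495; fraction as HOCl = 1/(1 + 0.5495) = 0.6454.
Free chlorine required for 2.29 ppm HOCl: 2.29 / 0.6454 = 3.548 ppm.
FC to add: 3.548 − 0.4 = 3.148 mg/L as Cl₂.
Cl₂ equivalent: 3.148 mg/L × 794,850 L = 2503 g.
Product at 10.5% available Cl: 2503 / 0.105 = 23,830 g.
Volume: 23,830 g ÷ 1.1 g/mL = 21,670 mL.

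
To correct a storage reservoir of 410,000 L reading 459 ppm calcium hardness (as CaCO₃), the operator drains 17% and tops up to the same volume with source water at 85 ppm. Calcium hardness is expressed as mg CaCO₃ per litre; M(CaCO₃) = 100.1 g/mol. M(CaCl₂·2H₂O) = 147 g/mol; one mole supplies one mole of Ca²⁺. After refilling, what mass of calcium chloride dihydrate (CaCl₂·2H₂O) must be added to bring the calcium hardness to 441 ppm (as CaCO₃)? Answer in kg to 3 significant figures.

After draining 17% and refilling: 459 × 0.83 + 85 × 0.17 = 395.42 ppm.
Deficit to target: 441 − 395.42 = 45.58 mg/L.
As CaCO₃: 45.58 mg/L × 410,000 L = 18,690 g; ÷ 100.1 = 186.7 mol Ca²⁺.
Mass: 186.7 × 147 = 27,440 g.

27.4 kg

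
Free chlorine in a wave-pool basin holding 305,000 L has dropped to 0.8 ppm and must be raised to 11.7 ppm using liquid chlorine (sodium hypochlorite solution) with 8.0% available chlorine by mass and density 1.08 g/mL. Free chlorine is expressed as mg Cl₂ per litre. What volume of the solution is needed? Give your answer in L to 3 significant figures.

38.5 L

Chlorine deficit: 11.7 − 0.8 = 10.9 ppm = 10.9 mg/L as Cl₂.
Cl₂ equivalent needed: 10.9 mg/L × 305,000 L = 3,324,000 mg = 3324 g.
Product at 8.0% available chlorine: 3324 / 0.08 = 41,560 g.
Volume at density 1.08 g/mL: 41,560 g ÷ 1.08 g/mL = 38,480 mL.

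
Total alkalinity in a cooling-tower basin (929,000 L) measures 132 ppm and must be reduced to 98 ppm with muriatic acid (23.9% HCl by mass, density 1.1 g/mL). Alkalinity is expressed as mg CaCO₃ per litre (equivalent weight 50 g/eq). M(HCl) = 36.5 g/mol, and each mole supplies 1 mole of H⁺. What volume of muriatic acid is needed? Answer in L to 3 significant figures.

Alkalinity to neutralize: (132 − 98) = 34 mg/L as CaCO₃ × 929,000 L = 31,590 g as CaCO₃.
Equivalents of H⁺ required: 31,590 ÷ 50 g/eq = 631.7 eq = 631.7 mol HCl.
Mass of HCl: 631.7 × 36.5 = 23,060 g.
Mass of 23.9% solution: 23,060 / 0.239 = 96,480 g.
Volume: 96,480 g ÷ 1.1 g/mL = 87,710 mL.

87.7 L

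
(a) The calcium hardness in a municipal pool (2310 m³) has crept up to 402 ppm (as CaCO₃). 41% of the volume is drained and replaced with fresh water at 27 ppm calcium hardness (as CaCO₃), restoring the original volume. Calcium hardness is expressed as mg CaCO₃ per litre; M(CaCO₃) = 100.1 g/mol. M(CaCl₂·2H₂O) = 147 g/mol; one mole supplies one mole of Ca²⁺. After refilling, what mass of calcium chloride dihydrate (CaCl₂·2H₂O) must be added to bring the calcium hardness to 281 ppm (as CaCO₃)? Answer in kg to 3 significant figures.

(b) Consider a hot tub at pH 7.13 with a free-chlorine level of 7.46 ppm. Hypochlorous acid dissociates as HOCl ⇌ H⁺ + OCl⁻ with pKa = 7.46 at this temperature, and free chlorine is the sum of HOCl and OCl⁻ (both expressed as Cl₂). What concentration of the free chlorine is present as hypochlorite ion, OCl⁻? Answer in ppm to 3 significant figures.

(a) Volume: 2310 m³ = 2,310,000 L.
(a) After draining 41% and refilling: 402 × 0.59 + 27 × 0.41 = 248.25 ppm.
(a) Deficit to target: 281 − 248.25 = 32.75 mg/L.
(a) As CaCO₃: 32.75 mg/L × 2,310,000 L = 75,650 g; ÷ 100.1 = 755.8 mol Ca²⁺.
(a) Mass: 755.8 × 147 = 111,100 g.

(b) [OCl⁻]/[HOCl] = 10^(pH − pKa) = 10^(7.13 − 7.46) = 10^-0.33 = 0.4677.
(b) Fraction as HOCl = 1 / (1 + 0.4677) = 0.6813.
(b) OCl⁻ = (1 − 0.6813) × 7.46 ppm = 2.377 ppm.

(a) 111 kg; (b) 2.38 ppm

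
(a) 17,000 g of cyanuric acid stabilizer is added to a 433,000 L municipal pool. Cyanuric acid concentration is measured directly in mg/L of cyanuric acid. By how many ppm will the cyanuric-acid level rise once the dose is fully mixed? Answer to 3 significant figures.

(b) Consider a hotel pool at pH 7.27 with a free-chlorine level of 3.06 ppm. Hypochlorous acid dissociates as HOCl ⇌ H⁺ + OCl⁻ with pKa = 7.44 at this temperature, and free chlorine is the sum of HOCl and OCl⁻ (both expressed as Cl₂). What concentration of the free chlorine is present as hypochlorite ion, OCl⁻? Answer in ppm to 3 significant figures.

(a) 39.3 ppm; (b) 1.23 ppm

(a) Rise: 17,000 g / 433,000 L × 1000 = 39.26 mg/L.

(b) [OCl⁻]/[HOCl] = 10^(pH − pKa) = 10^(7.27 − 7.44) = 10^-0.17 = 0.6761.
(b) Fraction as HOCl = 1 / (1 + 0.6761) = 0.5966.
(b) OCl⁻ = (1 − 0.5966) × 3.06 ppm = 1.234 ppm.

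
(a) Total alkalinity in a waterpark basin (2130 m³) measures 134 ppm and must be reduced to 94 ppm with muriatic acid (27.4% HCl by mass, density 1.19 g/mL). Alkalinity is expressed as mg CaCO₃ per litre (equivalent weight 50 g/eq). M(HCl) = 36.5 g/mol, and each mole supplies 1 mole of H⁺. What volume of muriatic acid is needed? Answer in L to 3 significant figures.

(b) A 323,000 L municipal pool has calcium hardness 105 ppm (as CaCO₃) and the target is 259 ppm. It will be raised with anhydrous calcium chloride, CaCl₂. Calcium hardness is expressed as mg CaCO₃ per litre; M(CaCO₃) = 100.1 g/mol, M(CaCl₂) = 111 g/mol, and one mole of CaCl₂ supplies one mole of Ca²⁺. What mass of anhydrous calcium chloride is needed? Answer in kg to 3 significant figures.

(a) Volume: 2130 m³ = 2,130,000 L.
(a) Alkalinity to neutralize: (134 − 94) = 40 mg/L as CaCO₃ × 2,130,000 L = 85,200 g as CaCO₃.
(a) Equivalents of H⁺ required: 85,200 ÷ 50 g/eq = 1704 eq = 1704 mol HCl.
(a) Mass of HCl: 1704 × 36.5 = 62,200 g.
(a) Mass of 27.4% solution: 62,200 / 0.274 = 227,000 g.
(a) Volume: 227,000 g ÷ 1.19 g/mL = 190,800 mL.

(b) Hardness to add: (259 − 105) = 154 mg/L as CaCO₃ × 323,000 L = 49,740 g as CaCO₃.
(b) Moles of Ca²⁺ (1 mol Ca²⁺ ≡ 1 mol CaCO₃): 49,740 / 100.1 g/mol = 496.9 mol.
(b) Mass of CaCl₂: 496.9 × 111 = 55,160 g.

(a) 191 L; (b) 55.2 kg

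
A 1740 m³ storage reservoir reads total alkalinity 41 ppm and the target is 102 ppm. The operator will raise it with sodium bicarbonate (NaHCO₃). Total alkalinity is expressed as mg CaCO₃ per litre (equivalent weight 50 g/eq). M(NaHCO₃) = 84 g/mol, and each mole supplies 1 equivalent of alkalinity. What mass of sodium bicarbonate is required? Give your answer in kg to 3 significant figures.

Volume: 1740 m³ = 1,740,000 L.
Alkalinity to add: (102 − 41) = 61 mg/L as CaCO₃ × 1,740,000 L = 106,100 g as CaCO₃.
Equivalents: 106,100 g ÷ 50 g/eq = 2123 eq.
NaHCO₃ supplies 1 eq per mole → 2123 mol.
Mass: 2123 mol × 84 g/mol = 178,300 g.

178 kg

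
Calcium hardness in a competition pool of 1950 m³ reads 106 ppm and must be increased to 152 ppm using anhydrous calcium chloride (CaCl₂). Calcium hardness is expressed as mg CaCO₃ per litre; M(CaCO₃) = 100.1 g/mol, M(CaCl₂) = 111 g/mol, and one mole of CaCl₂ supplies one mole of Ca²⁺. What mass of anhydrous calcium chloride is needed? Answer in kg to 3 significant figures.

Volume: 1950 m³ = 1,950,000 L.
Hardness to add: (152 − 106) = 46 mg/L as CaCO₃ × 1,950,000 L = 89,700 g as CaCO₃.
Moles of Ca²⁺ (1 mol Ca²⁺ ≡ 1 mol CaCO₃): 89,700 / 100.1 g/mol = 896.1 mol.
Mass of CaCl₂: 896.1 × 111 = 99,470 g.

99.5 kg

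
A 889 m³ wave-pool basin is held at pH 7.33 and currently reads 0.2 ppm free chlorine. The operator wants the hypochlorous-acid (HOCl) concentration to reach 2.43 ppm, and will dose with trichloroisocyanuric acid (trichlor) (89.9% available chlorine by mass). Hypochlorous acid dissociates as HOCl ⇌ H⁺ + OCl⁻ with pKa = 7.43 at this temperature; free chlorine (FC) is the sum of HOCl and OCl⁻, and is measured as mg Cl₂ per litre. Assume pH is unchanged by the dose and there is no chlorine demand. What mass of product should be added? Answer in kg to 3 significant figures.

Volume: 889 m³ = 889,000 L.
[OCl⁻]/[HOCl] = 10^(pH − pKa) = 10^(7.33 − 7.43) = 0.7943; fraction as HOCl = 1/(1 + 0.7943) = 0.5573.
Free chlorine required for 2.43 ppm HOCl: 2.43 / 0.5573 = 4.36 ppm.
FC to add: 4.36 − 0.2 = 4.16 mg/L as Cl₂.
Cl₂ equivalent: 4.16 mg/L × 889,000 L = 3698 g.
Product at 89.9% available Cl: 3698 / 0.899 = 4114 g.

4.11 kg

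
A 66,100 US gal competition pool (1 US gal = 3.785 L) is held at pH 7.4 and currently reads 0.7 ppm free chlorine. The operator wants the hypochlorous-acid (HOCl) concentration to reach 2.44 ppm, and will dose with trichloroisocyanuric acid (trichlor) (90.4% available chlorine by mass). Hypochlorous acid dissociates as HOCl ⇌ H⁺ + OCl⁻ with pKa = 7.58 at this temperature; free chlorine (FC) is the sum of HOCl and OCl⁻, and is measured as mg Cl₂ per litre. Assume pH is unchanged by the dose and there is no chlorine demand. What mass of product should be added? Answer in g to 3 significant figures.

Volume: 66,100 US gal × 3.785 L/gal = 250,188 L.
[OCl⁻]/[HOCl] = 10^(pH − pKa) = 10^(7.4 − 7.58) = 0.6607; fraction as HOCl = 1/(1 + 0.6607) = 0.6022.
Free chlorine required for 2.44 ppm HOCl: 2.44 / 0.6022 = 4.052 ppm.
FC to add: 4.052 − 0.7 = 3.352 mg/L as Cl₂.
Cl₂ equivalent: 3.352 mg/L × 250,188 L = 838.7 g.
Product at 90.4% available Cl: 838.7 / 0.904 = 927.7 g.

928 g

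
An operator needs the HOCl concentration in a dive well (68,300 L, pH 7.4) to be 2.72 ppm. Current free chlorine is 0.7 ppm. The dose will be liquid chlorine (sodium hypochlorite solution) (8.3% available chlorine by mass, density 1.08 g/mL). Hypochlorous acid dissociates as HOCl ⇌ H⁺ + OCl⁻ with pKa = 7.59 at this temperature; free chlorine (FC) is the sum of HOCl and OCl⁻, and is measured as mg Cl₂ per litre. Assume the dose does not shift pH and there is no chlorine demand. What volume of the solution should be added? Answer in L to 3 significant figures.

[OCl⁻]/[HOCl] = 10^(pH − pKa) = 10^(7.4 − 7.59) = 0.6457; fraction as HOCl = 1/(1 + 0.6457) = 0.6077.
Free chlorine required for 2.72 ppm HOCl: 2.72 / 0.6077 = 4.476 ppm.
FC to add: 4.476 − 0.7 = 3.776 mg/L as Cl₂.
Cl₂ equivalent: 3.776 mg/L × 68,300 L = 257.9 g.
Product at 8.3% available Cl: 257.9 / 0.083 = 3107 g.
Volume: 3107 g ÷ 1.08 g/mL = 2877 mL.

2.88 L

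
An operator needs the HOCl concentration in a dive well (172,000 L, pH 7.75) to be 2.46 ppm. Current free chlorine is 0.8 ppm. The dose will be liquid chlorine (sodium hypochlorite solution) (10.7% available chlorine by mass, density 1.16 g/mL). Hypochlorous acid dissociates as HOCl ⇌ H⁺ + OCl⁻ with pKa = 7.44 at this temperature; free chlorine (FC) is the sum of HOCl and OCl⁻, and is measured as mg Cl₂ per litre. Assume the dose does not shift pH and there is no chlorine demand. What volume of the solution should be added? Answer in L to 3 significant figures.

9.26 L

[OCl⁻]/[HOCl] = 10^(pH − pKa) = 10^(7.75 − 7.44) = 2.042; fraction as HOCl = 1/(1 + 2.042) = 0.3288.
Free chlorine required for 2.46 ppm HOCl: 2.46 / 0.3288 = 7.483 ppm.
FC to add: 7.483 − 0.8 = 6.683 mg/L as Cl₂.
Cl₂ equivalent: 6.683 mg/L × 172,000 L = 1149 g.
Product at 10.7% available Cl: 1149 / 0.107 = 10,740 g.
Volume: 10,740 g ÷ 1.16 g/mL = 9261 mL.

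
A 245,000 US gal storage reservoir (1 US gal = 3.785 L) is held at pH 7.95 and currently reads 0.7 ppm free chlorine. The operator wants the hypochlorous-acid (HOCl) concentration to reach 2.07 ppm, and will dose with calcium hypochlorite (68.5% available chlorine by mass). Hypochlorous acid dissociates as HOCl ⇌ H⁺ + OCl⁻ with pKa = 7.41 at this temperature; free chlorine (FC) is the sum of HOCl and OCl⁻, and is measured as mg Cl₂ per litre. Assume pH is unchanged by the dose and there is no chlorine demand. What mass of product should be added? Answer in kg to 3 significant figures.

Volume: 245,000 US gal × 3.785 L/gal = 927,325 L.
[OCl⁻]/[HOCl] = 10^(pH − pKa) = 10^(7.95 − 7.41) = 3.467; fraction as HOCl = 1/(1 + 3.467) = 0.2238.
Free chlorine required for 2.07 ppm HOCl: 2.07 / 0.2238 = 9.247 ppm.
FC to add: 9.247 − 0.7 = 8.547 mg/L as Cl₂.
Cl₂ equivalent: 8.547 mg/L × 927,325 L = 7926 g.
Product at 68.5% available Cl: 7926 / 0.685 = 11,570 g.

11.6 kg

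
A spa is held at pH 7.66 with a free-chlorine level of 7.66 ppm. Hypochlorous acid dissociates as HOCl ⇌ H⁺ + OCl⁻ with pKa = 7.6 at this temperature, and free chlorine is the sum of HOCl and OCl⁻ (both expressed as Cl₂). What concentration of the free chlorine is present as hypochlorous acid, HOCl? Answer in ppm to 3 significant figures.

3.57 ppm

[OCl⁻]/[HOCl] = 10^(pH − pKa) = 10^(7.66 − 7.6) = 10^0.06 = 1.148.
Fraction as HOCl = 1 / (1 + 1.148) = 0.4655.
HOCl = 0.4655 × 7.66 ppm = 3.566 ppm.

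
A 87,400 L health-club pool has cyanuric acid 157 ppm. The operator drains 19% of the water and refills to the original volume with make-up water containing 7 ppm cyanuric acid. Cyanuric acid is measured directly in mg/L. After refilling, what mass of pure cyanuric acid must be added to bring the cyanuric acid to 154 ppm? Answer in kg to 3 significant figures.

After draining 19% and refilling: 157 × 0.81 + 7 × 0.19 = 128.5 ppm.
Deficit to target: 154 − 128.5 = 25.5 mg/L.
Mass: 25.5 mg/L × 87,400 L = 2229 g cyanuric acid.

2.23 kg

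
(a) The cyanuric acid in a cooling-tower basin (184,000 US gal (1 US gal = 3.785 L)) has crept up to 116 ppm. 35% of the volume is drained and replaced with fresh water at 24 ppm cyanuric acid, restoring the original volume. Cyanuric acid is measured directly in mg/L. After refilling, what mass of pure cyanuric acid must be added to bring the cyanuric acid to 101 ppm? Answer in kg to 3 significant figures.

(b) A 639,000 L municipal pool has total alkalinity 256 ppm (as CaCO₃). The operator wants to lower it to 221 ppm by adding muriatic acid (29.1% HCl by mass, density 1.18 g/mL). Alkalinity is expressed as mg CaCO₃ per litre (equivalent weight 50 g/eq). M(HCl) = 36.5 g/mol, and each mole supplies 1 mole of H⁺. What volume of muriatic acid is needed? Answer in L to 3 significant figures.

(a) 12.0 kg; (b) 47.5 L

(a) Volume: 184,000 US gal × 3.785 L/gal = 696,440 L.
(a) After draining 35% and refilling: 116 × 0.65 + 24 × 0.35 = 83.8 ppm.
(a) Deficit to target: 101 − 83.8 = 17.2 mg/L.
(a) Mass: 17.2 mg/L × 696,440 L = 11,980 g cyanuric acid.

(b) Alkalinity to neutralize: (256 − 221) = 35 mg/L as CaCO₃ × 639,000 L = 22,360 g as CaCO₃.
(b) Equivalents of H⁺ required: 22,360 ÷ 50 g/eq = 447.3 eq = 447.3 mol HCl.
(b) Mass of HCl: 447.3 × 36.5 = 16,330 g.
(b) Mass of 29.1% solution: 16,330 / 0.291 = 56,100 g.
(b) Volume: 56,100 g ÷ 1.18 g/mL = 47,550 mL.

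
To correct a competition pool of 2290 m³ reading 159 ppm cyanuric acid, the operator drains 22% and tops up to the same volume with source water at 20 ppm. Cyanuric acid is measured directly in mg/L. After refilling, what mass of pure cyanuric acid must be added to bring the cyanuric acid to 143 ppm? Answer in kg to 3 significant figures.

33.4 kg

Volume: 2290 m³ = 2,290,000 L.
After draining 22% and refilling: 159 × 0.78 + 20 × 0.22 = 128.42 ppm.
Deficit to target: 143 − 128.42 = 14.58 mg/L.
Mass: 14.58 mg/L × 2,290,000 L = 33,390 g cyanuric acid.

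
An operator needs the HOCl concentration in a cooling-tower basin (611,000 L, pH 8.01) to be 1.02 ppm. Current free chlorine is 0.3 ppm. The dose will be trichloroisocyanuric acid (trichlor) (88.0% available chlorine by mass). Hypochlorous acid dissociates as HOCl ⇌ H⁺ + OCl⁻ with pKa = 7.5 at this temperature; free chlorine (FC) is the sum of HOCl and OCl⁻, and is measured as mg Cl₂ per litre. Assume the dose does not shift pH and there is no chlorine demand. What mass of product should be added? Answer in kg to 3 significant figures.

2.79 kg

[OCl⁻]/[HOCl] = 10^(pH − pKa) = 10^(8.01 − 7.5) = 3.236; fraction as HOCl = 1/(1 + 3.236) = 0.2361.
Free chlorine required for 1.02 ppm HOCl: 1.02 / 0.2361 = 4.321 ppm.
FC to add: 4.321 − 0.3 = 4.021 mg/L as Cl₂.
Cl₂ equivalent: 4.021 mg/L × 611,000 L = 2457 g.
Product at 88.0% available Cl: 2457 / 0.88 = 2792 g.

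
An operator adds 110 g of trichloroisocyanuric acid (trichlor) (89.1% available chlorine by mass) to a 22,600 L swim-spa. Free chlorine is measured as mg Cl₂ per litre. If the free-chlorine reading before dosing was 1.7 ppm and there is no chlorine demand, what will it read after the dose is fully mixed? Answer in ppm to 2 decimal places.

6.04 ppm

Available chlorine delivered: 110 g × 0.891 = 98.01 g as Cl₂.
Concentration rise: 98.01 g / 22,600 L = 4.337 mg/L = 4.34 ppm.
Final FC: 1.7 + 4.34 = 6.04 ppm.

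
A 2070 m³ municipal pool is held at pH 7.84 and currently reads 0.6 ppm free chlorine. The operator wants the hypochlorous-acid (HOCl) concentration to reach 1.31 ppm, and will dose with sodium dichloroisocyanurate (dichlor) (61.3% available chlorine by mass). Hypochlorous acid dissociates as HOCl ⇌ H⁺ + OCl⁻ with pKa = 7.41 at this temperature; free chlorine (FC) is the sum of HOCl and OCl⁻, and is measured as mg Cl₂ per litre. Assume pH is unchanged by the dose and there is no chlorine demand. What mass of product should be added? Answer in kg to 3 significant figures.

14.3 kg

Volume: 2070 m³ = 2,070,000 L.
[OCl⁻]/[HOCl] = 10^(pH − pKa) = 10^(7.84 − 7.41) = 2.692; fraction as HOCl = 1/(1 + 2.692) = 0.2709.
Free chlorine required for 1.31 ppm HOCl: 1.31 / 0.2709 = 4.836 ppm.
FC to add: 4.836 − 0.6 = 4.236 mg/L as Cl₂.
Cl₂ equivalent: 4.236 mg/L × 2,070,000 L = 8768 g.
Product at 61.3% available Cl: 8768 / 0.613 = 14,300 g.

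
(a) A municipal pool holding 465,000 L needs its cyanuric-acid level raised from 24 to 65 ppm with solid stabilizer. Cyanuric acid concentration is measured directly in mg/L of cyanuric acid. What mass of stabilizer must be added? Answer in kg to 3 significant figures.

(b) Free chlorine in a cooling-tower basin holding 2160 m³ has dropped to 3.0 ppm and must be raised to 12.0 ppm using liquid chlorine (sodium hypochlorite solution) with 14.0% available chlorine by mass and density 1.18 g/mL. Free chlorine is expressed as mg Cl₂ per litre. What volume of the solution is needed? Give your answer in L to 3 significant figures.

(a) 19.1 kg; (b) 118 L

(a) CYA to add: (65 − 24) = 41 mg/L × 465,000 L = 19,060 g cyanuric acid.

(b) Volume: 2160 m³ = 2,160,000 L.
(b) Chlorine deficit: 12.0 − 3.0 = 9 ppm = 9 mg/L as Cl₂.
(b) Cl₂ equivalent needed: 9 mg/L × 2,160,000 L = 19,440,000 mg = 19,440 g.
(b) Product at 14.0% available chlorine: 19,440 / 0.14 = 138,900 g.
(b) Volume at density 1.18 g/mL: 138,900 g ÷ 1.18 g/mL = 117,700 mL.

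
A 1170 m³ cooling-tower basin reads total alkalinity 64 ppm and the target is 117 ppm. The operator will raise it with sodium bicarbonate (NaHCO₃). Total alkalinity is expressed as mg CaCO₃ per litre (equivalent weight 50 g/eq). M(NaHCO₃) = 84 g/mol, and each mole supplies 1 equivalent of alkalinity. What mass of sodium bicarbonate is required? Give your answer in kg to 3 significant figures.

104 kg

Volume: 1170 m³ = 1,170,000 L.
Alkalinity to add: (117 − 64) = 53 mg/L as CaCO₃ × 1,170,000 L = 62,010 g as CaCO₃.
Equivalents: 62,010 g ÷ 50 g/eq = 1240 eq.
NaHCO₃ supplies 1 eq per mole → 1240 mol.
Mass: 1240 mol × 84 g/mol = 104,200 g.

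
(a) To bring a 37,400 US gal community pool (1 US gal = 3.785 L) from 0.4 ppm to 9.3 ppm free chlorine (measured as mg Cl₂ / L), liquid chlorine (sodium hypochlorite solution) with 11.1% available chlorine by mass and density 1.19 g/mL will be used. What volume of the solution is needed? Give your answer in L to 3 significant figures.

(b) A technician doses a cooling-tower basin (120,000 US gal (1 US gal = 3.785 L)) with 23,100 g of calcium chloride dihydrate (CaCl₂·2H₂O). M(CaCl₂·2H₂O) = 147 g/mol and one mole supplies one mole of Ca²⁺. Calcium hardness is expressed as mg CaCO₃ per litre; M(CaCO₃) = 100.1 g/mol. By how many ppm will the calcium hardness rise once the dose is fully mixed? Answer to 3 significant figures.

(a) Volume: 37,400 US gal × 3.785 L/gal = 141,559 L.
(a) Chlorine deficit: 9.3 − 0.4 = 8.9 ppm = 8.9 mg/L as Cl₂.
(a) Cl₂ equivalent needed: 8.9 mg/L × 141,559 L = 1,260,000 mg = 1260 g.
(a) Product at 11.1% available chlorine: 1260 / 0.111 = 11,350 g.
(a) Volume at density 1.19 g/mL: 11,350 g ÷ 1.19 g/mL = 9538 mL.

(b) Volume: 120,000 US gal × 3.785 L/gal = 454,200 L.
(b) Moles of Ca²⁺: 23,100 g ÷ 147 g/mol = 157.1 mol.
(b) As CaCO₃: 157.1 mol × 100.1 g/mol = 15,730 g.
(b) Rise: 15,730 g / 454,200 L × 1000 = 34.63 mg/L.

(a) 9.54 L; (b) 34.6 ppm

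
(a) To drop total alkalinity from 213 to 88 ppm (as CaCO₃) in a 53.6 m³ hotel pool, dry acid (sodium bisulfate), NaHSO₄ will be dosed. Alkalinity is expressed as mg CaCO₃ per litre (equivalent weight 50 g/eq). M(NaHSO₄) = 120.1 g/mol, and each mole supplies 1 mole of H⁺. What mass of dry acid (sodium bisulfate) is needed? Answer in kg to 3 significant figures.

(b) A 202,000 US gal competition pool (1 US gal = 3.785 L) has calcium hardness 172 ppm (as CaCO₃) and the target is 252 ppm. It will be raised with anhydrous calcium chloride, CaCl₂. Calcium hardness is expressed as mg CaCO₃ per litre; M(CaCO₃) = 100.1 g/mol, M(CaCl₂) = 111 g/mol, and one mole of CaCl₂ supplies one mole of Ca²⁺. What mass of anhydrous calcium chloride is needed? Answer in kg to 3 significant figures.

(a) Volume: 53.6 m³ = 53,600 L.
(a) Alkalinity to neutralize: (213 − 88) = 125 mg/L as CaCO₃ × 53,600 L = 6700 g as CaCO₃.
(a) Equivalents of H⁺ required: 6700 ÷ 50 g/eq = 134 eq = 134 mol NaHSO₄.
(a) Mass of NaHSO₄: 134 × 120.1 = 16,090 g.

(b) Volume: 202,000 US gal × 3.785 L/gal = 764,570 L.
(b) Hardness to add: (252 − 172) = 80 mg/L as CaCO₃ × 764,570 L = 61,170 g as CaCO₃.
(b) Moles of Ca²⁺ (1 mol Ca²⁺ ≡ 1 mol CaCO₃): 61,170 / 100.1 g/mol = 611 mol.
(b) Mass of CaCl₂: 611 × 111 = 67,830 g.

(a) 16.1 kg; (b) 67.8 kg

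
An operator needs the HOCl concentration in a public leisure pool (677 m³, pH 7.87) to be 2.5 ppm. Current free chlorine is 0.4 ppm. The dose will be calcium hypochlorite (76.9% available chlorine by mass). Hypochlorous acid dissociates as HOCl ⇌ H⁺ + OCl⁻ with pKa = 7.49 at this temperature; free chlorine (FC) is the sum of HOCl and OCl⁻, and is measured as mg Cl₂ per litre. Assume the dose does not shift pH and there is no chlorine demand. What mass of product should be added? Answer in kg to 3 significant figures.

Volume: 677 m³ = 677,000 L.
[OCl⁻]/[HOCl] = 10^(pH − pKa) = 10^(7.87 − 7.49) = 2.399; fraction as HOCl = 1/(1 + 2.399) = 0.2942.
Free chlorine required for 2.5 ppm HOCl: 2.5 / 0.2942 = 8.497 ppm.
FC to add: 8.497 − 0.4 = 8.097 mg/L as Cl₂.
Cl₂ equivalent: 8.097 mg/L × 677,000 L = 5482 g.
Product at 76.9% available Cl: 5482 / 0.769 = 7128 g.

7.13 kg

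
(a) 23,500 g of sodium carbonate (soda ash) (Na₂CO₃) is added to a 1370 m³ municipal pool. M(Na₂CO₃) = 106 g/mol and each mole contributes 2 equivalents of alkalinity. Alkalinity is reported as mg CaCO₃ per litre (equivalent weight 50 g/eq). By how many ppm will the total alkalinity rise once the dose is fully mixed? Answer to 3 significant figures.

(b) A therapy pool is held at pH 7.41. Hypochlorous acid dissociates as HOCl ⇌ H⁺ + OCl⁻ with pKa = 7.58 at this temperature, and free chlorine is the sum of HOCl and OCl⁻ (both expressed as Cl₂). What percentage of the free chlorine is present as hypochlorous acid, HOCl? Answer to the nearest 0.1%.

(a) 16.2 ppm; (b) 59.7%

(a) Volume: 1370 m³ = 1,370,000 L.
(a) Moles of Na₂CO₃: 23,500 g ÷ 106 g/mol = 221.7 mol → 443.4 eq of alkalinity.
(a) As CaCO₃: 443.4 eq × 50 g/eq = 22,170 g.
(a) Rise: 22,170 g / 1,370,000 L × 1000 = 16.18 mg/L.

(b) [OCl⁻]/[HOCl] = 10^(pH − pKa) = 10^(7.41 − 7.58) = 10^-0.17 = 0.6761.
(b) Fraction as HOCl = 1 / (1 + 0.6761) = 0.5966.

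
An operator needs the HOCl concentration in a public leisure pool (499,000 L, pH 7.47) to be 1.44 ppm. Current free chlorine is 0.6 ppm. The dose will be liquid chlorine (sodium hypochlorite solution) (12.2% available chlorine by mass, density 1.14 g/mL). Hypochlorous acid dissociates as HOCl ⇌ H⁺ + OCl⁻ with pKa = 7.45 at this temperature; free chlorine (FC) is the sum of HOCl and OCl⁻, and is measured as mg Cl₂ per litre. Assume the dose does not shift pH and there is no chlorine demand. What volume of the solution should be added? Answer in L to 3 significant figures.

8.42 L

[OCl⁻]/[HOCl] = 10^(pH − pKa) = 10^(7.47 − 7.45) = 1.047; fraction as HOCl = 1/(1 + 1.047) = 0.4885.
Free chlorine required for 1.44 ppm HOCl: 1.44 / 0.4885 = 2.948 ppm.
FC to add: 2.948 − 0.6 = 2.348 mg/L as Cl₂.
Cl₂ equivalent: 2.348 mg/L × 499,000 L = 1172 g.
Product at 12.2% available Cl: 1172 / 0.122 = 9603 g.
Volume: 9603 g ÷ 1.14 g/mL = 8424 mL.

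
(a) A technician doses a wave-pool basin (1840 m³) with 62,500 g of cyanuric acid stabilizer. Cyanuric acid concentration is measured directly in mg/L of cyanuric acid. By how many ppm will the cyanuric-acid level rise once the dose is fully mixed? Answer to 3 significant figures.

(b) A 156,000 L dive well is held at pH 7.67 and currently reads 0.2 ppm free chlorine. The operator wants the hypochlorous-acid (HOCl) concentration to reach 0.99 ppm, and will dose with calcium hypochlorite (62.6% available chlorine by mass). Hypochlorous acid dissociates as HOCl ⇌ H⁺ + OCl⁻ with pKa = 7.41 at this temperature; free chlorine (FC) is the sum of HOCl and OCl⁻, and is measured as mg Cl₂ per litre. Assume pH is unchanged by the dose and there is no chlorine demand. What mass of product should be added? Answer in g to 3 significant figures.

(a) Volume: 1840 m³ = 1,840,000 L.
(a) Rise: 62,500 g / 1,840,000 L × 1000 = 33.97 mg/L.

(b) [OCl⁻]/[HOCl] = 10^(pH − pKa) = 10^(7.67 − 7.41) = 1.82; fraction as HOCl = 1/(1 + 1.82) = 0.3546.
(b) Free chlorine required for 0.99 ppm HOCl: 0.99 / 0.3546 = 2.792 ppm.
(b) FC to add: 2.792 − 0.2 = 2.592 mg/L as Cl₂.
(b) Cl₂ equivalent: 2.592 mg/L × 156,000 L = 404.3 g.
(b) Product at 62.6% available Cl: 404.3 / 0.626 = 645.8 g.

(a) 34.0 ppm; (b) 646 g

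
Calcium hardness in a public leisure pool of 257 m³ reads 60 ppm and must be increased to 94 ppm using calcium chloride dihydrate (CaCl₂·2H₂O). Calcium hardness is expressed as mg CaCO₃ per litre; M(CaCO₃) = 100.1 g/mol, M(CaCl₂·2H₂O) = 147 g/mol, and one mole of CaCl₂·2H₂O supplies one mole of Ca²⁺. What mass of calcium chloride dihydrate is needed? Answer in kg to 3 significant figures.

12.8 kg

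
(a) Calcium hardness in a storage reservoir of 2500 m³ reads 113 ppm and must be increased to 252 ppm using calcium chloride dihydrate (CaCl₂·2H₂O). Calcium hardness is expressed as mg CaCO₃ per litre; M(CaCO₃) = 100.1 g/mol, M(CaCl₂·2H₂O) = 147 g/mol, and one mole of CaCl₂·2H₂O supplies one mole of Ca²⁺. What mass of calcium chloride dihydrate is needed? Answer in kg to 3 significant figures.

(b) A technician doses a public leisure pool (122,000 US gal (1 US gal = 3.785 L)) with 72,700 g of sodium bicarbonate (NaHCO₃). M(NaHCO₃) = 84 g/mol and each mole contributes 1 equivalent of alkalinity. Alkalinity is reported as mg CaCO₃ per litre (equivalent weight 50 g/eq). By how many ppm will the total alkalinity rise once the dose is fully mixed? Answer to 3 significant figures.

(a) 510 kg; (b) 93.7 ppm

(a) Volume: 2500 m³ = 2,500,000 L.
(a) Hardness to add: (252 − 113) = 139 mg/L as CaCO₃ × 2,500,000 L = 347,500 g as CaCO₃.
(a) Moles of Ca²⁺ (1 mol Ca²⁺ ≡ 1 mol CaCO₃): 347,500 / 100.1 g/mol = 3472 mol.
(a) Mass of CaCl₂·2H₂O: 3472 × 147 = 510,300 g.

(b) Volume: 122,000 US gal × 3.785 L/gal = 461,770 L.
(b) Moles of NaHCO₃: 72,700 g ÷ 84 g/mol = 865.5 mol → 865.5 eq of alkalinity.
(b) As CaCO₃: 865.5 eq × 50 g/eq = 43,270 g.
(b) Rise: 43,270 g / 461,770 L × 1000 = 93.71 mg/L.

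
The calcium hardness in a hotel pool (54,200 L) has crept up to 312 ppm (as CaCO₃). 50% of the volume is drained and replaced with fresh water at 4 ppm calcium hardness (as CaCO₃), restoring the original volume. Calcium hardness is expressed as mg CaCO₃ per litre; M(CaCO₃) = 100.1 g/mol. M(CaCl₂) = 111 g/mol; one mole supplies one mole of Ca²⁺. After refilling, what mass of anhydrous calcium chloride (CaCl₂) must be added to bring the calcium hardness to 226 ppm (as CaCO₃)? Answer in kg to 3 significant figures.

After draining 50% and refilling: 312 × 0.50 + 4 × 0.50 = 158 ppm.
Deficit to target: 226 − 158 = 68 mg/L.
As CaCO₃: 68 mg/L × 54,200 L = 3686 g; ÷ 100.1 = 36.82 mol Ca²⁺.
Mass: 36.82 × 111 = 4087 g.

4.09 kg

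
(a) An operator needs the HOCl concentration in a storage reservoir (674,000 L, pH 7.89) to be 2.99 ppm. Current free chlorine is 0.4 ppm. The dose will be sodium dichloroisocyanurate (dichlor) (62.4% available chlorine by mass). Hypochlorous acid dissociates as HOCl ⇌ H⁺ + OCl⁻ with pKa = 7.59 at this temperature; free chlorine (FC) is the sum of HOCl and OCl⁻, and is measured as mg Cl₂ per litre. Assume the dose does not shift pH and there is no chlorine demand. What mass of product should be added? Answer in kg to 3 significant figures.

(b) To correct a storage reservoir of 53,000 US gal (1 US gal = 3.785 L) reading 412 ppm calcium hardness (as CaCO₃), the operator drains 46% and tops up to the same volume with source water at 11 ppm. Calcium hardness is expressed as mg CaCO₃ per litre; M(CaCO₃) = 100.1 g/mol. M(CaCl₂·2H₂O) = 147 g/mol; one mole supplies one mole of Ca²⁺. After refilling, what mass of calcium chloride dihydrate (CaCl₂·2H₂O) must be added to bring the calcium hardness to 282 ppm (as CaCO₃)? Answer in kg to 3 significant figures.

(a) 9.24 kg; (b) 16.0 kg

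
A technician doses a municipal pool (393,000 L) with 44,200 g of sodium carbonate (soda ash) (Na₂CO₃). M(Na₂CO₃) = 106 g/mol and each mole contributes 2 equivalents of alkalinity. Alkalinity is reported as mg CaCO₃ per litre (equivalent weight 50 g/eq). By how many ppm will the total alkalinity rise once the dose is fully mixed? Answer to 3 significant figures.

106 ppm

Moles of Na₂CO₃: 44,200 g ÷ 106 g/mol = 417 mol → 834 eq of alkalinity.
As CaCO₃: 834 eq × 50 g/eq = 41,700 g.
Rise: 41,700 g / 393,000 L × 1000 = 106.1 mg/L.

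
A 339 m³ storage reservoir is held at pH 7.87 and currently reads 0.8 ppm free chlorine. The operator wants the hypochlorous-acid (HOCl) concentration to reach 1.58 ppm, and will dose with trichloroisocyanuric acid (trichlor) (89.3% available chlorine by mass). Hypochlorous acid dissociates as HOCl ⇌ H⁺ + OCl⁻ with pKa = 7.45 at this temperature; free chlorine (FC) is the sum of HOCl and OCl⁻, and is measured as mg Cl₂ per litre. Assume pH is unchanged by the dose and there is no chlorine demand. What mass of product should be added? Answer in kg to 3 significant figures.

1.87 kg

Volume: 339 m³ = 339,000 L.
[OCl⁻]/[HOCl] = 10^(pH − pKa) = 10^(7.87 − 7.45) = 2.63; fraction as HOCl = 1/(1 + 2.63) = 0.2755.
Free chlorine required for 1.58 ppm HOCl: 1.58 / 0.2755 = 5.736 ppm.
FC to add: 5.736 − 0.8 = 4.936 mg/L as Cl₂.
Cl₂ equivalent: 4.936 mg/L × 339,000 L = 1673 g.
Product at 89.3% available Cl: 1673 / 0.893 = 1874 g.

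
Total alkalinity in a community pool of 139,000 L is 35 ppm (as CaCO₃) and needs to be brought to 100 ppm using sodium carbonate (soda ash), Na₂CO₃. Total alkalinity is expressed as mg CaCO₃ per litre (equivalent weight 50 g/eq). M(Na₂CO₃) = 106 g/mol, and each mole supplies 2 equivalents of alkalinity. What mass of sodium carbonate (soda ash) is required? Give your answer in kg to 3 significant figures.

9.58 kg

Alkalinity to add: (100 − 35) = 65 mg/L as CaCO₃ × 139,000 L = 9035 g as CaCO₃.
Equivalents: 9035 g ÷ 50 g/eq = 180.7 eq.
Each mole of Na₂CO₃ supplies 2 eq, so 180.7 / 2 = 90.35 mol.
Mass: 90.35 mol × 106 g/mol = 9577 g.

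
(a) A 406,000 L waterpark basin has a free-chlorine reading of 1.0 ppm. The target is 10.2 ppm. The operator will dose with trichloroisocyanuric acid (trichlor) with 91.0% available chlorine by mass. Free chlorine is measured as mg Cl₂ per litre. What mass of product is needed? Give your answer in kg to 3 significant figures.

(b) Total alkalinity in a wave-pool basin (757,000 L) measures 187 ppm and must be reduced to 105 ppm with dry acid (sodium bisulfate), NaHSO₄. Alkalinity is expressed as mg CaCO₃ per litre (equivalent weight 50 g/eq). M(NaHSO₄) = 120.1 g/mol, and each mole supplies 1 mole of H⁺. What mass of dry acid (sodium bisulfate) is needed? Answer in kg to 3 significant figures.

(a) 4.10 kg; (b) 149 kg

(a) Chlorine deficit: 10.2 − 1.0 = 9.2 ppm = 9.2 mg/L as Cl₂.
(a) Cl₂ equivalent needed: 9.2 mg/L × 406,000 L = 3,735,000 mg = 3735 g.
(a) Product at 91.0% available chlorine: 3735 / 0.91 = 4105 g.

(b) Alkalinity to neutralize: (187 − 105) = 82 mg/L as CaCO₃ × 757,000 L = 62,070 g as CaCO₃.
(b) Equivalents of H⁺ required: 62,070 ÷ 50 g/eq = 1241 eq = 1241 mol NaHSO₄.
(b) Mass of NaHSO₄: 1241 × 120.1 = 149,100 g.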